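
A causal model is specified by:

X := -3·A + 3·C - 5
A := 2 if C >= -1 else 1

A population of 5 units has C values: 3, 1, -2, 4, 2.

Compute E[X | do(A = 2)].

-6.2

Under do(A=2), A's equation is replaced by A=2 for every unit. Per-unit X: -2, -8, -17, 1, -5. Mean = -6.2.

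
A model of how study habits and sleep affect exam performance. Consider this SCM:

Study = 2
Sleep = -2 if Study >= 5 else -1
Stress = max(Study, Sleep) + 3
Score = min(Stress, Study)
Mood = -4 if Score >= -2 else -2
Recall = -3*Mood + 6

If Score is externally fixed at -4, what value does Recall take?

12

Under do(Score=-4), the mechanism Score = min(Stress, Study) is discarded; Score is fixed at -4.
Mood = -4 if Score >= -2 else -2  [with Score=-4]  = -2
Recall = -3*Mood + 6  [with Mood=-2]  = 12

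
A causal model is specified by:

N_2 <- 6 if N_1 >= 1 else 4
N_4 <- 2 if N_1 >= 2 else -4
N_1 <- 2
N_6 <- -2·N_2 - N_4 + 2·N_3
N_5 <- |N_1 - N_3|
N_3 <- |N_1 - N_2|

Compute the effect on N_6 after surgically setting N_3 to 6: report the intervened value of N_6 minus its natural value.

4

The intervention breaks the incoming arrows to N_3: N_3 <- |N_1 - N_2| no longer applies, and N_3 = 6.
N_2 = 6 if N_1 >= 1 else 4  [with N_1=2]  = 6
N_4 = 2 if N_1 >= 2 else -4  [with N_1=2]  = 2
N_6 = -2·N_2 - N_4 + 2·N_3  [with N_2=6, N_4=2, N_3=6]  = -2
Without intervention: N_2 = 6 if N_1 >= 1 else 4  [with N_1=2]  = 6; N_3 = |N_1 - N_2|  [with N_1=2, N_2=6]  = 4; N_4 = 2 if N_1 >= 2 else -4  [with N_1=2]  = 2; N_6 = -2·N_2 - N_4 + 2·N_3  [with N_2=6, N_4=2, N_3=4]  = -6.
Change = -2 − (-6) = 4.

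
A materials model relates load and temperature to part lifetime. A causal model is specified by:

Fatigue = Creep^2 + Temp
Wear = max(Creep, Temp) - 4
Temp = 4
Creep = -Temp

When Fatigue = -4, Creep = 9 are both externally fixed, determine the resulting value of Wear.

Setting Fatigue = -4, Creep = 9 by intervention discards those variables' equations.
Wear = max(Creep, Temp) - 4  [with Creep=9, Temp=4]  = 5

5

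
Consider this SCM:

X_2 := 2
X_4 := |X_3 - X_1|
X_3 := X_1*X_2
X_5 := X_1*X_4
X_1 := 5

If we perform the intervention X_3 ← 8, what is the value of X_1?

Under do(X_3=8), the mechanism X_3 := X_1*X_2 is discarded; X_3 is fixed at 8.
X_1 is not downstream of the intervention, so its value is determined by the original equations.

5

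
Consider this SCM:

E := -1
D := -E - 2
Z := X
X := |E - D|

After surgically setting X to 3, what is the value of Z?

3

The intervention breaks the incoming arrows to X: X := |E - D| no longer applies, and X = 3.
Z = X  [with X=3]  = 3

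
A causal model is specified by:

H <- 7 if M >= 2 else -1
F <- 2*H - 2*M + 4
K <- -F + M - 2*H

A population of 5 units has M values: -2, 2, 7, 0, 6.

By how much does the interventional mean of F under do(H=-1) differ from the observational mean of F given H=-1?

Under do(H=-1), H's equation is replaced by H=-1 for every unit. Per-unit F: 6, -2, -12, 2, -10. Mean = -3.2.
Observing H=-1 restricts to units where H's equation naturally yields -1: M ∈ {-2, 0}. In that subpopulation F = 6, 2, mean 4.
Difference = -3.2 − 4 = -7.2.

-7.2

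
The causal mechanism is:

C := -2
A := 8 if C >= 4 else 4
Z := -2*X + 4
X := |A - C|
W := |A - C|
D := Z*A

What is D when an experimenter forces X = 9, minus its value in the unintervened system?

The intervention breaks the incoming arrows to X: X := |A - C| no longer applies, and X = 9.
A = 8 if C >= 4 else 4  [with C=-2]  = 4
Z = -2*X + 4  [with X=9]  = -14
D = Z*A  [with Z=-14, A=4]  = -56
Without intervention: A = 8 if C >= 4 else 4  [with C=-2]  = 4; X = |A - C|  [with A=4, C=-2]  = 6; Z = -2*X + 4  [with X=6]  = -8; D = Z*A  [with Z=-8, A=4]  = -32.
Change = -56 − (-32) = -24.

-24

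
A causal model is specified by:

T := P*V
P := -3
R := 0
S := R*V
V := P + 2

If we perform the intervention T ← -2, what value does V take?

do(T=-2) replaces the equation T := P*V with the constant T = -2.
V is not downstream of the intervention, so its value is determined by the original equations.
V = P + 2  [with P=-3]  = -1

-1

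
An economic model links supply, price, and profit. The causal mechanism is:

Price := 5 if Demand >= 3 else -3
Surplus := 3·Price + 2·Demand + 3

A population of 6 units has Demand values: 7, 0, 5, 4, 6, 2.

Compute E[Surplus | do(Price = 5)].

Every unit gets Price=5 under the intervention. Surplus values become 32, 18, 28, 26, 30, 22; E[Surplus|do(Price=5)] = 26.

26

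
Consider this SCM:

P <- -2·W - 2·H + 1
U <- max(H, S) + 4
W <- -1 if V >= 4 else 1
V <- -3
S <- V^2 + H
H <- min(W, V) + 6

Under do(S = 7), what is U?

The intervention breaks the incoming arrows to S: S <- V^2 + H no longer applies, and S = 7.
W = -1 if V >= 4 else 1  [with V=-3]  = 1
H = min(W, V) + 6  [with W=1, V=-3]  = 3
U = max(H, S) + 4  [with H=3, S=7]  = 11

11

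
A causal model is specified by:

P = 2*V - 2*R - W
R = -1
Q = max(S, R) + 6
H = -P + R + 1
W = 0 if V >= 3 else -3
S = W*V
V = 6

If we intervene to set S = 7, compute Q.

13

Under do(S=7), the mechanism S = W*V is discarded; S is fixed at 7.
Q = max(S, R) + 6  [with S=7, R=-1]  = 13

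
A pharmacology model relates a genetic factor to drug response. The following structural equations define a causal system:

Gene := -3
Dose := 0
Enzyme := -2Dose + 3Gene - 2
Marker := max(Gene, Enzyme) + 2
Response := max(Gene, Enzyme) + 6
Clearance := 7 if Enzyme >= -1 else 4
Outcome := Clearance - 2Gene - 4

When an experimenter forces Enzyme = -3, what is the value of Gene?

Under do(Enzyme=-3), the mechanism Enzyme := -2Dose + 3Gene - 2 is discarded; Enzyme is fixed at -3.
Gene is not downstream of the intervention, so its value is determined by the original equations.

-3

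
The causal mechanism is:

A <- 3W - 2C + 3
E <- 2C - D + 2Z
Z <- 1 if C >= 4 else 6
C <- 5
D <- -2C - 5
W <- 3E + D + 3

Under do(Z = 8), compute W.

111

do(Z=8) replaces the equation Z <- 1 if C >= 4 else 6 with the constant Z = 8.
D = -2C - 5  [with C=5]  = -15
E = 2C - D + 2Z  [with C=5, D=-15, Z=8]  = 41
W = 3E + D + 3  [with E=41, D=-15]  = 111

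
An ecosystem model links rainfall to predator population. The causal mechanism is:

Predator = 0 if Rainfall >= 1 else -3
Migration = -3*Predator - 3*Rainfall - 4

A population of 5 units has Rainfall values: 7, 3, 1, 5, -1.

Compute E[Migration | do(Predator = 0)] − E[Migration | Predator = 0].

3

Under do(Predator=0), Predator's equation is replaced by Predator=0 for every unit. Per-unit Migration: -25, -13, -7, -19, -1. Mean = -13.
Observing Predator=0 restricts to units where Predator's equation naturally yields 0: Rainfall ∈ {7, 3, 1, 5}. In that subpopulation Migration = -25, -13, -7, -19, mean -16.
Difference = -13 − (-16) = 3.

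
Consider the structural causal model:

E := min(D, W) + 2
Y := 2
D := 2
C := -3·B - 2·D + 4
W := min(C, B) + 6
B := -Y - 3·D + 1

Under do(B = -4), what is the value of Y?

2

Under do(B=-4), the mechanism B := -Y - 3·D + 1 is discarded; B is fixed at -4.
Since Y is not a descendant of the intervened variable, it is unaffected.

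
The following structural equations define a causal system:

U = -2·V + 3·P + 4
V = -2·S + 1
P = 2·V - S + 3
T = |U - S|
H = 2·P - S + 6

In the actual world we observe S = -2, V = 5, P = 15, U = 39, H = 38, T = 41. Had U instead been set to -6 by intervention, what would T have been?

4

Under do(U=-6), the mechanism U = -2·V + 3·P + 4 is discarded; U is fixed at -6.
T = |U - S|  [with U=-6, S=-2]  = 4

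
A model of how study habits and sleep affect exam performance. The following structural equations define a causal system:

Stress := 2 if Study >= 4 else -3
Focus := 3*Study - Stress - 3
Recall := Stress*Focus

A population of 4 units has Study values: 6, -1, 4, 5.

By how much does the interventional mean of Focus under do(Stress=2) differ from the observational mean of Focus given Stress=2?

Every unit gets Stress=2 under the intervention. Focus values become 13, -8, 7, 10; E[Focus|do(Stress=2)] = 5.5.
E[Focus|Stress=2] averages over only the 3 units with Stress=2 (Study = 6, 4, 5): Focus = 13, 7, 10, mean 10.
Difference = 5.5 − 10 = -4.5.

-4.5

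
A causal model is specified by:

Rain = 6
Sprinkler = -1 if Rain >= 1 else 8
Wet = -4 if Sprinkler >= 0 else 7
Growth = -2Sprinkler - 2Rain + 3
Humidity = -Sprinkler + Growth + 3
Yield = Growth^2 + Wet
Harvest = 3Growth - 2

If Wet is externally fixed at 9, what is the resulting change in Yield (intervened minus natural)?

The intervention breaks the incoming arrows to Wet: Wet = -4 if Sprinkler >= 0 else 7 no longer applies, and Wet = 9.
Sprinkler = -1 if Rain >= 1 else 8  [with Rain=6]  = -1
Growth = -2Sprinkler - 2Rain + 3  [with Sprinkler=-1, Rain=6]  = -7
Yield = Growth^2 + Wet  [with Growth=-7, Wet=9]  = 58
Without intervention: Sprinkler = -1 if Rain >= 1 else 8  [with Rain=6]  = -1; Wet = -4 if Sprinkler >= 0 else 7  [with Sprinkler=-1]  = 7; Growth = -2Sprinkler - 2Rain + 3  [with Sprinkler=-1, Rain=6]  = -7; Yield = Growth^2 + Wet  [with Growth=-7, Wet=7]  = 56.
Change = 58 − 56 = 2.

2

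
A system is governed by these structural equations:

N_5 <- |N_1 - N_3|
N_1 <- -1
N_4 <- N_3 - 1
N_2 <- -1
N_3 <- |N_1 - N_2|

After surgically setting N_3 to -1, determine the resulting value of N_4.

The intervention breaks the incoming arrows to N_3: N_3 <- |N_1 - N_2| no longer applies, and N_3 = -1.
N_4 = N_3 - 1  [with N_3=-1]  = -2

-2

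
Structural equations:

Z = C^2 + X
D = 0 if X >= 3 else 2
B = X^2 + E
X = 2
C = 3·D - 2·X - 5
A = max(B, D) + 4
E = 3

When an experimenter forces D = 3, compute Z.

The intervention breaks the incoming arrows to D: D = 0 if X >= 3 else 2 no longer applies, and D = 3.
C = 3·D - 2·X - 5  [with D=3, X=2]  = 0
Z = C^2 + X  [with C=0, X=2]  = 2

2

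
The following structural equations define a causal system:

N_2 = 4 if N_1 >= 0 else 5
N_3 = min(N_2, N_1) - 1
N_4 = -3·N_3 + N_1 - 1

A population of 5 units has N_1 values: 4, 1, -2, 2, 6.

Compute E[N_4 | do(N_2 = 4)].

do(N_2=4) breaks N_2's dependence on N_1. With N_2=4 fixed, N_4 across the units is -6, 0, 6, -2, -4, mean -1.2.

-1.2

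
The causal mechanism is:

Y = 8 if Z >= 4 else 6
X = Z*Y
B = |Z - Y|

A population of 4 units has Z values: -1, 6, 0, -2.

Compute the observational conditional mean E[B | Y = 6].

7

Conditioning on Y=6 selects the 3 unit(s) with Z ∈ {-1, 0, -2}. Their B values: 7, 6, 8. Mean = 7.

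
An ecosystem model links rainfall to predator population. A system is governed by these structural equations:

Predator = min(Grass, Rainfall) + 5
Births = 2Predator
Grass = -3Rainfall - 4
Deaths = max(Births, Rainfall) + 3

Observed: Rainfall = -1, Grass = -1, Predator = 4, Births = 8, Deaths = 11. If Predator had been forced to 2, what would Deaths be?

do(Predator=2) replaces the equation Predator = min(Grass, Rainfall) + 5 with the constant Predator = 2.
Births = 2Predator  [with Predator=2]  = 4
Deaths = max(Births, Rainfall) + 3  [with Births=4, Rainfall=-1]  = 7

7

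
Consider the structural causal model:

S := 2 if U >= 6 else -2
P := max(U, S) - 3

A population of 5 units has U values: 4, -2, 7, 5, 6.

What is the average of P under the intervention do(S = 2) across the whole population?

The intervention sets S=2 in all 5 units regardless of U. Recomputing P per unit gives 1, -1, 4, 2, 3; average 1.8.

1.8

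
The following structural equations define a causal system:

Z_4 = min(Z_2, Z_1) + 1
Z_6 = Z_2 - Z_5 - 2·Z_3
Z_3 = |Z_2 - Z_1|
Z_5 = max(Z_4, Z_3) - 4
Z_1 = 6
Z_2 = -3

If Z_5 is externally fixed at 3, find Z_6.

-24

The intervention breaks the incoming arrows to Z_5: Z_5 = max(Z_4, Z_3) - 4 no longer applies, and Z_5 = 3.
Z_3 = |Z_2 - Z_1|  [with Z_2=-3, Z_1=6]  = 9
Z_6 = Z_2 - Z_5 - 2·Z_3  [with Z_2=-3, Z_5=3, Z_3=9]  = -24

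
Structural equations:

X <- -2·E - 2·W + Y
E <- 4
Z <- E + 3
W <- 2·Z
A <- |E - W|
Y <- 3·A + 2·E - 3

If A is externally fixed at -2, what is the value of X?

-37

Under do(A=-2), the mechanism A <- |E - W| is discarded; A is fixed at -2.
Z = E + 3  [with E=4]  = 7
W = 2·Z  [with Z=7]  = 14
Y = 3·A + 2·E - 3  [with A=-2, E=4]  = -1
X = -2·E - 2·W + Y  [with E=4, W=14, Y=-1]  = -37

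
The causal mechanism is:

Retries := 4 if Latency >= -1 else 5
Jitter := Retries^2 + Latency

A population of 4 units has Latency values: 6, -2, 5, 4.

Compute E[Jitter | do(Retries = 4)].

do(Retries=4) breaks Retries's dependence on Latency. With Retries=4 fixed, Jitter across the units is 22, 14, 21, 20, mean 19.25.

19.25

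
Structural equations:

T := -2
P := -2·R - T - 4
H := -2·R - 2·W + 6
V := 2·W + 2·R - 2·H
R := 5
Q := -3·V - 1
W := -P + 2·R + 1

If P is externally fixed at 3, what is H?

-20

do(P=3) replaces the equation P := -2·R - T - 4 with the constant P = 3.
W = -P + 2·R + 1  [with P=3, R=5]  = 8
H = -2·R - 2·W + 6  [with R=5, W=8]  = -20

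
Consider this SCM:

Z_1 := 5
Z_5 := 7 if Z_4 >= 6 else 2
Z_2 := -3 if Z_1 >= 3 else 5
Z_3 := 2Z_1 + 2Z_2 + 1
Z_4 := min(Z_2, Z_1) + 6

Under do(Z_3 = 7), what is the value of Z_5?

2

do(Z_3=7) replaces the equation Z_3 := 2Z_1 + 2Z_2 + 1 with the constant Z_3 = 7.
Z_5 is not downstream of the intervention, so its value is determined by the original equations.
Z_2 = -3 if Z_1 >= 3 else 5  [with Z_1=5]  = -3
Z_4 = min(Z_2, Z_1) + 6  [with Z_2=-3, Z_1=5]  = 3
Z_5 = 7 if Z_4 >= 6 else 2  [with Z_4=3]  = 2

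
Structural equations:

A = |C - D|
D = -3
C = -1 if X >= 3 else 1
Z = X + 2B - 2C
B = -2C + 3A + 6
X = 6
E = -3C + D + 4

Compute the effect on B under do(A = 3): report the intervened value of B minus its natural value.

Intervening sets A = 3 and removes its equation (A = |C - D|).
C = -1 if X >= 3 else 1  [with X=6]  = -1
B = -2C + 3A + 6  [with C=-1, A=3]  = 17
Without intervention: C = -1 if X >= 3 else 1  [with X=6]  = -1; A = |C - D|  [with C=-1, D=-3]  = 2; B = -2C + 3A + 6  [with C=-1, A=2]  = 14.
Change = 17 − 14 = 3.

3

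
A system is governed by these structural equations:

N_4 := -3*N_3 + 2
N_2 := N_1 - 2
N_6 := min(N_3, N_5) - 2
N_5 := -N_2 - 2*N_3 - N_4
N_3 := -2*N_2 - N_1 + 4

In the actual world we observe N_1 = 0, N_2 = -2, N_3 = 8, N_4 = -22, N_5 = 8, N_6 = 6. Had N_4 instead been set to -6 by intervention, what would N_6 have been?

Under do(N_4=-6), the mechanism N_4 := -3*N_3 + 2 is discarded; N_4 is fixed at -6.
N_2 = N_1 - 2  [with N_1=0]  = -2
N_3 = -2*N_2 - N_1 + 4  [with N_2=-2, N_1=0]  = 8
N_5 = -N_2 - 2*N_3 - N_4  [with N_2=-2, N_3=8, N_4=-6]  = -8
N_6 = min(N_3, N_5) - 2  [with N_3=8, N_5=-8]  = -10

-10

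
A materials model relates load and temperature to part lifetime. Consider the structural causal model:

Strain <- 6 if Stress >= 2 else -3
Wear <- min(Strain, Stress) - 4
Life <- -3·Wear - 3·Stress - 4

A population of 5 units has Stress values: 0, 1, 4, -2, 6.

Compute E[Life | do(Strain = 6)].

-2.8

Under do(Strain=6), Strain's equation is replaced by Strain=6 for every unit. Per-unit Life: 8, 2, -16, 20, -28. Mean = -2.8.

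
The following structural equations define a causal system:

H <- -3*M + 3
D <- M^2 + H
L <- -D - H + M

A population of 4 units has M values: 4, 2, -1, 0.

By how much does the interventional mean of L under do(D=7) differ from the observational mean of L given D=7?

do(D=7) breaks D's dependence on M. With D=7 fixed, L across the units is 6, -2, -14, -10, mean -5.
E[L|D=7] averages over only the 2 units with D=7 (M = 4, -1): L = 6, -14, mean -4.
Difference = -5 − (-4) = -1.

-1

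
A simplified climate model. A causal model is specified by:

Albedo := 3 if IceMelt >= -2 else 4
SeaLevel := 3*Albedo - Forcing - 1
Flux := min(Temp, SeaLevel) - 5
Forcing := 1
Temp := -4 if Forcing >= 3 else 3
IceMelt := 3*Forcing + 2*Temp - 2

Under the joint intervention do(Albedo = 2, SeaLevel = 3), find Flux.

The joint intervention fixes Albedo = 2, SeaLevel = 3, removing each variable's own equation.
Temp = -4 if Forcing >= 3 else 3  [with Forcing=1]  = 3
Flux = min(Temp, SeaLevel) - 5  [with Temp=3, SeaLevel=3]  = -2

-2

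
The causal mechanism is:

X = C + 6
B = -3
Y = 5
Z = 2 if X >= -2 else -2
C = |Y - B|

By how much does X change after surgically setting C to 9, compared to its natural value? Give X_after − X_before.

The intervention breaks the incoming arrows to C: C = |Y - B| no longer applies, and C = 9.
X = C + 6  [with C=9]  = 15
Without intervention: C = |Y - B|  [with Y=5, B=-3]  = 8; X = C + 6  [with C=8]  = 14.
Change = 15 − 14 = 1.

1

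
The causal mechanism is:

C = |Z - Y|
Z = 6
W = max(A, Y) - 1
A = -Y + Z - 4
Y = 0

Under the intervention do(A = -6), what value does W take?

-1

Intervening sets A = -6 and removes its equation (A = -Y + Z - 4).
W = max(A, Y) - 1  [with A=-6, Y=0]  = -1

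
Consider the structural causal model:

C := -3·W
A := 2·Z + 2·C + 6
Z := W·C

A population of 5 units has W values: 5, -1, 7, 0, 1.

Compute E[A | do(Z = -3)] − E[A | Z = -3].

Under do(Z=-3), Z's equation is replaced by Z=-3 for every unit. Per-unit A: -30, 6, -42, 0, -6. Mean = -14.4.
Observing Z=-3 restricts to units where Z's equation naturally yields -3: W ∈ {-1, 1}. In that subpopulation A = 6, -6, mean 0.
Difference = -14.4 − 0 = -14.4.

-14.4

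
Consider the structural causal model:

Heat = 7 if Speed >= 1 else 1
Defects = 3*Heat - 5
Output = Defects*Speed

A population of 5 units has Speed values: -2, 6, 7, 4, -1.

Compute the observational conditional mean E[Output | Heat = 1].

3

Observing Heat=1 restricts to units where Heat's equation naturally yields 1: Speed ∈ {-2, -1}. In that subpopulation Output = 4, 2, mean 3.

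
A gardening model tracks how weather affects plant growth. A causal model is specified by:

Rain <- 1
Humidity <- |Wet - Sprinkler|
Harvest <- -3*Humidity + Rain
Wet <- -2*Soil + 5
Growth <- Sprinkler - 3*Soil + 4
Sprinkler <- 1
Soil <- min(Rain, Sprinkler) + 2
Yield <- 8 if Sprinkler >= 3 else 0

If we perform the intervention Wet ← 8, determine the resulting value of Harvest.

-20

do(Wet=8) replaces the equation Wet <- -2*Soil + 5 with the constant Wet = 8.
Humidity = |Wet - Sprinkler|  [with Wet=8, Sprinkler=1]  = 7
Harvest = -3*Humidity + Rain  [with Humidity=7, Rain=1]  = -20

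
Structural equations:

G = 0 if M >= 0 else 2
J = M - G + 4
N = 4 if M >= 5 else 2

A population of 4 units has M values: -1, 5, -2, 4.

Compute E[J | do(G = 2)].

Under do(G=2), G's equation is replaced by G=2 for every unit. Per-unit J: 1, 7, 0, 6. Mean = 3.5.

3.5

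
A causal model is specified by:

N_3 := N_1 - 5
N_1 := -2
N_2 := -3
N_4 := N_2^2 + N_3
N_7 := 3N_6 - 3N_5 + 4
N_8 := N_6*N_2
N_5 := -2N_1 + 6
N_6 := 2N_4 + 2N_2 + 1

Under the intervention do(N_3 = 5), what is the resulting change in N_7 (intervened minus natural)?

72

The intervention breaks the incoming arrows to N_3: N_3 := N_1 - 5 no longer applies, and N_3 = 5.
N_4 = N_2^2 + N_3  [with N_2=-3, N_3=5]  = 14
N_5 = -2N_1 + 6  [with N_1=-2]  = 10
N_6 = 2N_4 + 2N_2 + 1  [with N_4=14, N_2=-3]  = 23
N_7 = 3N_6 - 3N_5 + 4  [with N_6=23, N_5=10]  = 43
Without intervention: N_3 = N_1 - 5  [with N_1=-2]  = -7; N_4 = N_2^2 + N_3  [with N_2=-3, N_3=-7]  = 2; N_5 = -2N_1 + 6  [with N_1=-2]  = 10; N_6 = 2N_4 + 2N_2 + 1  [with N_4=2, N_2=-3]  = -1; N_7 = 3N_6 - 3N_5 + 4  [with N_6=-1, N_5=10]  = -29.
Change = 43 − (-29) = 72.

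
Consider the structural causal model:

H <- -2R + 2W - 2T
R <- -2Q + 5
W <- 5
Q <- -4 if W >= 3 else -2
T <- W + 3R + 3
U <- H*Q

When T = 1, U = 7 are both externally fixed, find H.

Setting T = 1, U = 7 by intervention discards those variables' equations.
Q = -4 if W >= 3 else -2  [with W=5]  = -4
R = -2Q + 5  [with Q=-4]  = 13
H = -2R + 2W - 2T  [with R=13, W=5, T=1]  = -18

-18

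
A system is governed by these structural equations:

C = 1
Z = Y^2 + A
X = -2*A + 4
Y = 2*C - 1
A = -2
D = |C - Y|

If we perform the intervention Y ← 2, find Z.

2

Intervening sets Y = 2 and removes its equation (Y = 2*C - 1).
Z = Y^2 + A  [with Y=2, A=-2]  = 2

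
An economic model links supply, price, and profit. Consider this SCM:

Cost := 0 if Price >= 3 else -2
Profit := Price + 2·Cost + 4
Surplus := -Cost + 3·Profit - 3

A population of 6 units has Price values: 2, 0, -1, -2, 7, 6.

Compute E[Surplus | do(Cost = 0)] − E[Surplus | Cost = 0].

do(Cost=0) breaks Cost's dependence on Price. With Cost=0 fixed, Surplus across the units is 15, 9, 6, 3, 30, 27, mean 15.
E[Surplus|Cost=0] averages over only the 2 units with Cost=0 (Price = 7, 6): Surplus = 30, 27, mean 28.5.
Difference = 15 − 28.5 = -13.5.

-13.5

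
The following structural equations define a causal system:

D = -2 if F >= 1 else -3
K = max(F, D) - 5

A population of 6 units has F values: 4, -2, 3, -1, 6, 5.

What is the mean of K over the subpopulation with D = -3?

Observing D=-3 restricts to units where D's equation naturally yields -3: F ∈ {-2, -1}. In that subpopulation K = -7, -6, mean -6.5.

-6.5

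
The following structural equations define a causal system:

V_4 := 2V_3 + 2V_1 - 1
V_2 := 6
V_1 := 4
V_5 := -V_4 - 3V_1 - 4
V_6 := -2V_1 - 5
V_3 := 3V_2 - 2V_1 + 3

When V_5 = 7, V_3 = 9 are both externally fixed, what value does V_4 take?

Under do(V_5 = 7, V_3 = 9), each intervened variable's structural equation is replaced by its fixed value.
V_4 = 2V_3 + 2V_1 - 1  [with V_3=9, V_1=4]  = 25

25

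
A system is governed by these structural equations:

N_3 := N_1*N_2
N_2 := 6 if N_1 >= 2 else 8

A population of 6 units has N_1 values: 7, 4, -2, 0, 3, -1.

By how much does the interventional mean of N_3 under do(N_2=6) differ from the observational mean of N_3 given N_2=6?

Every unit gets N_2=6 under the intervention. N_3 values become 42, 24, -12, 0, 18, -6; E[N_3|do(N_2=6)] = 11.
Conditioning on N_2=6 selects the 3 unit(s) with N_1 ∈ {7, 4, 3}. Their N_3 values: 42, 24, 18. Mean = 28.
Difference = 11 − 28 = -17.

-17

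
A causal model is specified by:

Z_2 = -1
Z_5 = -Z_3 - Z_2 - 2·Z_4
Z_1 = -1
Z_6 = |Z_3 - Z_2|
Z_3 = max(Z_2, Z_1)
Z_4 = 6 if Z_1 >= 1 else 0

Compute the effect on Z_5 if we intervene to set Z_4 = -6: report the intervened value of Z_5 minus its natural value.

Intervening sets Z_4 = -6 and removes its equation (Z_4 = 6 if Z_1 >= 1 else 0).
Z_3 = max(Z_2, Z_1)  [with Z_2=-1, Z_1=-1]  = -1
Z_5 = -Z_3 - Z_2 - 2·Z_4  [with Z_3=-1, Z_2=-1, Z_4=-6]  = 14
Without intervention: Z_3 = max(Z_2, Z_1)  [with Z_2=-1, Z_1=-1]  = -1; Z_4 = 6 if Z_1 >= 1 else 0  [with Z_1=-1]  = 0; Z_5 = -Z_3 - Z_2 - 2·Z_4  [with Z_3=-1, Z_2=-1, Z_4=0]  = 2.
Change = 14 − 2 = 12.

12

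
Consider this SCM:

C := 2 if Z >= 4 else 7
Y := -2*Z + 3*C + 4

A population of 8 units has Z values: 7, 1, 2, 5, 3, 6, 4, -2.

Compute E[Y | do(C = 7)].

18.5

Under do(C=7), C's equation is replaced by C=7 for every unit. Per-unit Y: 11, 23, 21, 15, 19, 13, 17, 29. Mean = 18.5.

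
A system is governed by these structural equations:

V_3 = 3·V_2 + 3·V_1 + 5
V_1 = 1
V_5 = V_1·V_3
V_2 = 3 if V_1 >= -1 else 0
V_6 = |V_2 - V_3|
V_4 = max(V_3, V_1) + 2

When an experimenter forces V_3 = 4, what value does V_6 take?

1

The intervention breaks the incoming arrows to V_3: V_3 = 3·V_2 + 3·V_1 + 5 no longer applies, and V_3 = 4.
V_2 = 3 if V_1 >= -1 else 0  [with V_1=1]  = 3
V_6 = |V_2 - V_3|  [with V_2=3, V_3=4]  = 1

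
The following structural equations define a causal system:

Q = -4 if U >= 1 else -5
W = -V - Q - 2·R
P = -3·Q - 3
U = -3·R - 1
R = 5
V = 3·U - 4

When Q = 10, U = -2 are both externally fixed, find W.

Setting Q = 10, U = -2 by intervention discards those variables' equations.
V = 3·U - 4  [with U=-2]  = -10
W = -V - Q - 2·R  [with V=-10, Q=10, R=5]  = -10

-10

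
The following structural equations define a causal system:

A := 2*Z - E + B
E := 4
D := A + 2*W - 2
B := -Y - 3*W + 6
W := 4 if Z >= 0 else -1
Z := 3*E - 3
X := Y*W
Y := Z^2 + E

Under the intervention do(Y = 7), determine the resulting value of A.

The intervention breaks the incoming arrows to Y: Y := Z^2 + E no longer applies, and Y = 7.
Z = 3*E - 3  [with E=4]  = 9
W = 4 if Z >= 0 else -1  [with Z=9]  = 4
B = -Y - 3*W + 6  [with Y=7, W=4]  = -13
A = 2*Z - E + B  [with Z=9, E=4, B=-13]  = 1

1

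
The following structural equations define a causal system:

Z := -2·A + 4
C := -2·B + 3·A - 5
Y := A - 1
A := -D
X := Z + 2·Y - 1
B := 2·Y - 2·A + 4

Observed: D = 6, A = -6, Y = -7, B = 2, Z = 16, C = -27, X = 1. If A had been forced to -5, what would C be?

Under do(A=-5), the mechanism A := -D is discarded; A is fixed at -5.
Y = A - 1  [with A=-5]  = -6
B = 2·Y - 2·A + 4  [with Y=-6, A=-5]  = 2
C = -2·B + 3·A - 5  [with B=2, A=-5]  = -24

-24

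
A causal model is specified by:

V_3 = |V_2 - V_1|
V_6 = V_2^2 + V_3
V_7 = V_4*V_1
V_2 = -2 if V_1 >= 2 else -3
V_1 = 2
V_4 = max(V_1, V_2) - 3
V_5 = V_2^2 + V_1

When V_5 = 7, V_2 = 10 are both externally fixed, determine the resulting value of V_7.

Setting V_5 = 7, V_2 = 10 by intervention discards those variables' equations.
V_4 = max(V_1, V_2) - 3  [with V_1=2, V_2=10]  = 7
V_7 = V_4*V_1  [with V_4=7, V_1=2]  = 14

14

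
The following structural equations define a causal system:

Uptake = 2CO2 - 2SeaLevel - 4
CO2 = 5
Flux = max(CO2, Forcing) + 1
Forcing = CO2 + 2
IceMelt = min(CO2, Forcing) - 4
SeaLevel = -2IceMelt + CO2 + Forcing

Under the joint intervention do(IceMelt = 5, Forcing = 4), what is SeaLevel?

The joint intervention fixes IceMelt = 5, Forcing = 4, removing each variable's own equation.
SeaLevel = -2IceMelt + CO2 + Forcing  [with IceMelt=5, CO2=5, Forcing=4]  = -1

-1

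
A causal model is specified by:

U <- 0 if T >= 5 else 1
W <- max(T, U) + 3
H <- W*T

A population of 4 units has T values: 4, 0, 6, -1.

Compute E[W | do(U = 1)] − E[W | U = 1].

1

The intervention sets U=1 in all 4 units regardless of T. Recomputing W per unit gives 7, 4, 9, 4; average 6.
E[W|U=1] averages over only the 3 units with U=1 (T = 4, 0, -1): W = 7, 4, 4, mean 5.
Difference = 6 − 5 = 1.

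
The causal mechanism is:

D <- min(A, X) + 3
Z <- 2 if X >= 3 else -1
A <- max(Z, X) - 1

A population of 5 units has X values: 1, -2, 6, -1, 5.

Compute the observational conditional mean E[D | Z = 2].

Conditioning on Z=2 selects the 2 unit(s) with X ∈ {6, 5}. Their D values: 8, 7. Mean = 7.5.

7.5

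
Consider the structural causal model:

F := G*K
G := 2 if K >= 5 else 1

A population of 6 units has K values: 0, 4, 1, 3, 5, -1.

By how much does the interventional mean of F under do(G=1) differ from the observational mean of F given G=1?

The intervention sets G=1 in all 6 units regardless of K. Recomputing F per unit gives 0, 4, 1, 3, 5, -1; average 2.
E[F|G=1] averages over only the 5 units with G=1 (K = 0, 4, 1, 3, -1): F = 0, 4, 1, 3, -1, mean 1.4.
Difference = 2 − 1.4 = 0.6.

0.6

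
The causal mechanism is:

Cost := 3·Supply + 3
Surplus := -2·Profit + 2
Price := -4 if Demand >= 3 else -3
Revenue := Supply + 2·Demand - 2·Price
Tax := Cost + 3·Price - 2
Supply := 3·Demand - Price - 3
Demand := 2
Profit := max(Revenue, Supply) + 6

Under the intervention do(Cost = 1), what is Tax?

-10

Under do(Cost=1), the mechanism Cost := 3·Supply + 3 is discarded; Cost is fixed at 1.
Price = -4 if Demand >= 3 else -3  [with Demand=2]  = -3
Tax = Cost + 3·Price - 2  [with Cost=1, Price=-3]  = -10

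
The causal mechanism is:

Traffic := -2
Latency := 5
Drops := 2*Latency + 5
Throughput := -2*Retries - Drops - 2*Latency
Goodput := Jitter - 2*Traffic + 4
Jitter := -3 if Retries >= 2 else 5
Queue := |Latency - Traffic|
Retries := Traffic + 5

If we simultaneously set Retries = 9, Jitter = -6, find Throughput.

-43

Under do(Retries = 9, Jitter = -6), each intervened variable's structural equation is replaced by its fixed value.
Drops = 2*Latency + 5  [with Latency=5]  = 15
Throughput = -2*Retries - Drops - 2*Latency  [with Retries=9, Drops=15, Latency=5]  = -43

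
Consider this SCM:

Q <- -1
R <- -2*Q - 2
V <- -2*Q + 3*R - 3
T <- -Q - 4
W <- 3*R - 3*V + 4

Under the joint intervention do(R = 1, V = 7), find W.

-14

Under do(R = 1, V = 7), each intervened variable's structural equation is replaced by its fixed value.
W = 3*R - 3*V + 4  [with R=1, V=7]  = -14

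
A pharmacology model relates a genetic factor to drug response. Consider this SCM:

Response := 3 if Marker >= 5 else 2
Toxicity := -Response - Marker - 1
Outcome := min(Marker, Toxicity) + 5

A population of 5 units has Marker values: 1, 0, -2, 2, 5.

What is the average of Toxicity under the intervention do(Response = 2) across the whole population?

-4.2

Every unit gets Response=2 under the intervention. Toxicity values become -4, -3, -1, -5, -8; E[Toxicity|do(Response=2)] = -4.2.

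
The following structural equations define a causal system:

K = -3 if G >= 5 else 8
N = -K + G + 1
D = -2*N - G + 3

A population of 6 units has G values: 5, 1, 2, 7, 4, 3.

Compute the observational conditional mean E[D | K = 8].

9.5

Conditioning on K=8 selects the 4 unit(s) with G ∈ {1, 2, 4, 3}. Their D values: 14, 11, 5, 8. Mean = 9.5.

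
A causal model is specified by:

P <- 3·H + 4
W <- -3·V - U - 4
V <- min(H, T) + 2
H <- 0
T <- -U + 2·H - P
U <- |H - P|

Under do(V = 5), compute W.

The intervention breaks the incoming arrows to V: V <- min(H, T) + 2 no longer applies, and V = 5.
P = 3·H + 4  [with H=0]  = 4
U = |H - P|  [with H=0, P=4]  = 4
W = -3·V - U - 4  [with V=5, U=4]  = -23

-23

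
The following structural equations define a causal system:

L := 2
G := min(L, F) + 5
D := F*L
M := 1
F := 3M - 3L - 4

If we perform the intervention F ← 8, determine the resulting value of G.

The intervention breaks the incoming arrows to F: F := 3M - 3L - 4 no longer applies, and F = 8.
G = min(L, F) + 5  [with L=2, F=8]  = 7

7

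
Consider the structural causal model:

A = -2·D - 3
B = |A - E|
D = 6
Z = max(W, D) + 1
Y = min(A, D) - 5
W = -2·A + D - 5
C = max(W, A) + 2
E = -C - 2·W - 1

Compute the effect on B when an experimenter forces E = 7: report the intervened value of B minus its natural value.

do(E=7) replaces the equation E = -C - 2·W - 1 with the constant E = 7.
A = -2·D - 3  [with D=6]  = -15
B = |A - E|  [with A=-15, E=7]  = 22
Without intervention: A = -2·D - 3  [with D=6]  = -15; W = -2·A + D - 5  [with A=-15, D=6]  = 31; C = max(W, A) + 2  [with W=31, A=-15]  = 33; E = -C - 2·W - 1  [with C=33, W=31]  = -96; B = |A - E|  [with A=-15, E=-96]  = 81.
Change = 22 − 81 = -59.

-59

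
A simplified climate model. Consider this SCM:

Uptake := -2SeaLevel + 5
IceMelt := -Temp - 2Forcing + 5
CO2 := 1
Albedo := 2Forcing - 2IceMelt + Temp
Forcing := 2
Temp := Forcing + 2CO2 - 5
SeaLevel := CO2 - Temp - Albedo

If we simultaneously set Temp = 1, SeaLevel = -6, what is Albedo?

5

The joint intervention fixes Temp = 1, SeaLevel = -6, removing each variable's own equation.
IceMelt = -Temp - 2Forcing + 5  [with Temp=1, Forcing=2]  = 0
Albedo = 2Forcing - 2IceMelt + Temp  [with Forcing=2, IceMelt=0, Temp=1]  = 5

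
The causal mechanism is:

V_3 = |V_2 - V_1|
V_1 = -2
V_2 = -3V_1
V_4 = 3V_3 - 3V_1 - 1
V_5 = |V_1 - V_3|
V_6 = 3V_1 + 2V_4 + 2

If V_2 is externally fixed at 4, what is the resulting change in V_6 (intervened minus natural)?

-12

Under do(V_2=4), the mechanism V_2 = -3V_1 is discarded; V_2 is fixed at 4.
V_3 = |V_2 - V_1|  [with V_2=4, V_1=-2]  = 6
V_4 = 3V_3 - 3V_1 - 1  [with V_3=6, V_1=-2]  = 23
V_6 = 3V_1 + 2V_4 + 2  [with V_1=-2, V_4=23]  = 42
Without intervention: V_2 = -3V_1  [with V_1=-2]  = 6; V_3 = |V_2 - V_1|  [with V_2=6, V_1=-2]  = 8; V_4 = 3V_3 - 3V_1 - 1  [with V_3=8, V_1=-2]  = 29; V_6 = 3V_1 + 2V_4 + 2  [with V_1=-2, V_4=29]  = 54.
Change = 42 − 54 = -12.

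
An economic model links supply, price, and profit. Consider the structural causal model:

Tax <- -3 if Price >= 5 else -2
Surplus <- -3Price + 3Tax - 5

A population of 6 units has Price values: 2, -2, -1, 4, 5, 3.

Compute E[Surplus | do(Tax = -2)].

-16.5

The intervention sets Tax=-2 in all 6 units regardless of Price. Recomputing Surplus per unit gives -17, -5, -8, -23, -26, -20; average -16.5.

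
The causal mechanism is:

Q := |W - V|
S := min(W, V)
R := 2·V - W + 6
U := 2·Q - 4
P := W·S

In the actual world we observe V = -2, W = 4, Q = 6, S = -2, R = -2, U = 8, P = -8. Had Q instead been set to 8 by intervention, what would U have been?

12

The intervention breaks the incoming arrows to Q: Q := |W - V| no longer applies, and Q = 8.
U = 2·Q - 4  [with Q=8]  = 12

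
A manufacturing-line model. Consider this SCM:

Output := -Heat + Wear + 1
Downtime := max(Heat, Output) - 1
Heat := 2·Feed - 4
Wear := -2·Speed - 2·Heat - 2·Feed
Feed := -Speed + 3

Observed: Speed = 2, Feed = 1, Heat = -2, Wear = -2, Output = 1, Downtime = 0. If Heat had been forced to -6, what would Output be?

13

do(Heat=-6) replaces the equation Heat := 2·Feed - 4 with the constant Heat = -6.
Feed = -Speed + 3  [with Speed=2]  = 1
Wear = -2·Speed - 2·Heat - 2·Feed  [with Speed=2, Heat=-6, Feed=1]  = 6
Output = -Heat + Wear + 1  [with Heat=-6, Wear=6]  = 13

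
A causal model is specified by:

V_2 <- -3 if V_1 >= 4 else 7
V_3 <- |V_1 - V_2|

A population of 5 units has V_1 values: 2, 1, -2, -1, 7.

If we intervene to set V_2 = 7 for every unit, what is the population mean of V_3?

Every unit gets V_2=7 under the intervention. V_3 values become 5, 6, 9, 8, 0; E[V_3|do(V_2=7)] = 5.6.

5.6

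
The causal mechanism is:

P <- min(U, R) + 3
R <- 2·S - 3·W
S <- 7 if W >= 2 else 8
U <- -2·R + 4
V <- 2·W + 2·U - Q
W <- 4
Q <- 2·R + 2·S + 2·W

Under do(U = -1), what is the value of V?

-20

Under do(U=-1), the mechanism U <- -2·R + 4 is discarded; U is fixed at -1.
S = 7 if W >= 2 else 8  [with W=4]  = 7
R = 2·S - 3·W  [with S=7, W=4]  = 2
Q = 2·R + 2·S + 2·W  [with R=2, S=7, W=4]  = 26
V = 2·W + 2·U - Q  [with W=4, U=-1, Q=26]  = -20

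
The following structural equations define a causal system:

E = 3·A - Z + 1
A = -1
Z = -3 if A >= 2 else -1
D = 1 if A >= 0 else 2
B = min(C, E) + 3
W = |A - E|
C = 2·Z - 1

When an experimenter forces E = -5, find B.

-2

The intervention breaks the incoming arrows to E: E = 3·A - Z + 1 no longer applies, and E = -5.
Z = -3 if A >= 2 else -1  [with A=-1]  = -1
C = 2·Z - 1  [with Z=-1]  = -3
B = min(C, E) + 3  [with C=-3, E=-5]  = -2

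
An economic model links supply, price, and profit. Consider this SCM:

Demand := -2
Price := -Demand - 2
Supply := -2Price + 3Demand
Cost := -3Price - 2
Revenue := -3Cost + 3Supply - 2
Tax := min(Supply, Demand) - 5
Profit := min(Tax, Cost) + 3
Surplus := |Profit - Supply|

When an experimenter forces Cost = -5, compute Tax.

Under do(Cost=-5), the mechanism Cost := -3Price - 2 is discarded; Cost is fixed at -5.
Since Tax is not a descendant of the intervened variable, it is unaffected.
Price = -Demand - 2  [with Demand=-2]  = 0
Supply = -2Price + 3Demand  [with Price=0, Demand=-2]  = -6
Tax = min(Supply, Demand) - 5  [with Supply=-6, Demand=-2]  = -11

-11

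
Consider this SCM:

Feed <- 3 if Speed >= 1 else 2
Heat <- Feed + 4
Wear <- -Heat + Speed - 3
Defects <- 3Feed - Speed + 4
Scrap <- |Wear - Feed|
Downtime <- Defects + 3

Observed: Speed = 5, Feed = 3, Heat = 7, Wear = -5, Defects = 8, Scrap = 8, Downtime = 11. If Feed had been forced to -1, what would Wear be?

Under do(Feed=-1), the mechanism Feed <- 3 if Speed >= 1 else 2 is discarded; Feed is fixed at -1.
Heat = Feed + 4  [with Feed=-1]  = 3
Wear = -Heat + Speed - 3  [with Heat=3, Speed=5]  = -1

-1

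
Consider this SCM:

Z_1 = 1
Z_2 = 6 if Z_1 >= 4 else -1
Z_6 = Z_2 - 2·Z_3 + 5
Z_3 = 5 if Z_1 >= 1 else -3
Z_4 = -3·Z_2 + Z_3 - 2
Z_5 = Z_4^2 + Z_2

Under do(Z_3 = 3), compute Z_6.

-2

The intervention breaks the incoming arrows to Z_3: Z_3 = 5 if Z_1 >= 1 else -3 no longer applies, and Z_3 = 3.
Z_2 = 6 if Z_1 >= 4 else -1  [with Z_1=1]  = -1
Z_6 = Z_2 - 2·Z_3 + 5  [with Z_2=-1, Z_3=3]  = -2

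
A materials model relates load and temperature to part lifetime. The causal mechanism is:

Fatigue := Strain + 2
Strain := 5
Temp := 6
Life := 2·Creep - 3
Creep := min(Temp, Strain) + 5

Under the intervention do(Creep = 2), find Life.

do(Creep=2) replaces the equation Creep := min(Temp, Strain) + 5 with the constant Creep = 2.
Life = 2·Creep - 3  [with Creep=2]  = 1

1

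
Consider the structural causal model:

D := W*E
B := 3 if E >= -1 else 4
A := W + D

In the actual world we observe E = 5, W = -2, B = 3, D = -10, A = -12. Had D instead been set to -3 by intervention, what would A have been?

Intervening sets D = -3 and removes its equation (D := W*E).
A = W + D  [with W=-2, D=-3]  = -5

-5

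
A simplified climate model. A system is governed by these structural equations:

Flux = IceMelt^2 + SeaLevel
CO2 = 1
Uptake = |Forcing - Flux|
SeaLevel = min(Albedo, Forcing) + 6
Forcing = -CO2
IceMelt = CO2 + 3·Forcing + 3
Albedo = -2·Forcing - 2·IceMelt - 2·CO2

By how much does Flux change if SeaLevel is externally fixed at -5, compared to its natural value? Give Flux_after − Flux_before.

The intervention breaks the incoming arrows to SeaLevel: SeaLevel = min(Albedo, Forcing) + 6 no longer applies, and SeaLevel = -5.
Forcing = -CO2  [with CO2=1]  = -1
IceMelt = CO2 + 3·Forcing + 3  [with CO2=1, Forcing=-1]  = 1
Flux = IceMelt^2 + SeaLevel  [with IceMelt=1, SeaLevel=-5]  = -4
Without intervention: Forcing = -CO2  [with CO2=1]  = -1; IceMelt = CO2 + 3·Forcing + 3  [with CO2=1, Forcing=-1]  = 1; Albedo = -2·Forcing - 2·IceMelt - 2·CO2  [with Forcing=-1, IceMelt=1, CO2=1]  = -2; SeaLevel = min(Albedo, Forcing) + 6  [with Albedo=-2, Forcing=-1]  = 4; Flux = IceMelt^2 + SeaLevel  [with IceMelt=1, SeaLevel=4]  = 5.
Change = -4 − 5 = -9.

-9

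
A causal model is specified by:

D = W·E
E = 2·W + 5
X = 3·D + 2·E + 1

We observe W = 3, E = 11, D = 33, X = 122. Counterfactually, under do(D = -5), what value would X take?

The intervention breaks the incoming arrows to D: D = W·E no longer applies, and D = -5.
E = 2·W + 5  [with W=3]  = 11
X = 3·D + 2·E + 1  [with D=-5, E=11]  = 8

8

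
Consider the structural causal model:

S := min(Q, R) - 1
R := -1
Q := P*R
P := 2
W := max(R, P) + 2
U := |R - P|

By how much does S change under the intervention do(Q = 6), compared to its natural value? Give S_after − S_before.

The intervention breaks the incoming arrows to Q: Q := P*R no longer applies, and Q = 6.
S = min(Q, R) - 1  [with Q=6, R=-1]  = -2
Without intervention: Q = P*R  [with P=2, R=-1]  = -2; S = min(Q, R) - 1  [with Q=-2, R=-1]  = -3.
Change = -2 − (-3) = 1.

1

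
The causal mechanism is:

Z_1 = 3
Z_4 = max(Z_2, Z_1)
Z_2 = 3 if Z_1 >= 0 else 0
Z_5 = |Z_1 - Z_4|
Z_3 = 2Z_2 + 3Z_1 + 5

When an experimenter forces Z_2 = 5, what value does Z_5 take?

do(Z_2=5) replaces the equation Z_2 = 3 if Z_1 >= 0 else 0 with the constant Z_2 = 5.
Z_4 = max(Z_2, Z_1)  [with Z_2=5, Z_1=3]  = 5
Z_5 = |Z_1 - Z_4|  [with Z_1=3, Z_4=5]  = 2

2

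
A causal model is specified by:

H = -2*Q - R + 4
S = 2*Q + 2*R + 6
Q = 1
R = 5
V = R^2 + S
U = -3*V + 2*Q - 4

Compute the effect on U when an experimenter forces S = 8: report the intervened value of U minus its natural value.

30

Under do(S=8), the mechanism S = 2*Q + 2*R + 6 is discarded; S is fixed at 8.
V = R^2 + S  [with R=5, S=8]  = 33
U = -3*V + 2*Q - 4  [with V=33, Q=1]  = -101
Without intervention: S = 2*Q + 2*R + 6  [with Q=1, R=5]  = 18; V = R^2 + S  [with R=5, S=18]  = 43; U = -3*V + 2*Q - 4  [with V=43, Q=1]  = -131.
Change = -101 − (-131) = 30.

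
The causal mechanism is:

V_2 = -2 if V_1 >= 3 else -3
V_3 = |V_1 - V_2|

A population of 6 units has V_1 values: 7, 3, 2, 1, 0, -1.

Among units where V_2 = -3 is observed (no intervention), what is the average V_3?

3.5

E[V_3|V_2=-3] averages over only the 4 units with V_2=-3 (V_1 = 2, 1, 0, -1): V_3 = 5, 4, 3, 2, mean 3.5.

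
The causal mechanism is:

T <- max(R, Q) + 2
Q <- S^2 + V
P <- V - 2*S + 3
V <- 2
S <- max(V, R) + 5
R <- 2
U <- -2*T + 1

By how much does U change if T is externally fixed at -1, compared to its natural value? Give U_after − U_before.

108

Intervening sets T = -1 and removes its equation (T <- max(R, Q) + 2).
U = -2*T + 1  [with T=-1]  = 3
Without intervention: S = max(V, R) + 5  [with V=2, R=2]  = 7; Q = S^2 + V  [with S=7, V=2]  = 51; T = max(R, Q) + 2  [with R=2, Q=51]  = 53; U = -2*T + 1  [with T=53]  = -105.
Change = 3 − (-105) = 108.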